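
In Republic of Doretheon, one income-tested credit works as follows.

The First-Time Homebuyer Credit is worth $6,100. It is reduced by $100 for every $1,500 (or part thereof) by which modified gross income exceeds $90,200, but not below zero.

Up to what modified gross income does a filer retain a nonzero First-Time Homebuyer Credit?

$180,200

After 60 increments the reduction is 60 × $100 = $6,000, leaving $100; one more increment wipes it out. Increment 60 ends at excess 60 × $1,500 = $90,000, so the highest qualifying income is $90,200 + $90,000 = $180,200.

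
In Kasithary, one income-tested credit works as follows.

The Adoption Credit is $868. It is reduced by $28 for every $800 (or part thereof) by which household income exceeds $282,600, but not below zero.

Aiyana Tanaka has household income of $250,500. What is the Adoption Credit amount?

Adoption Credit: $250,500 is at or below the $282,600 threshold, so the full $868 applies.

$868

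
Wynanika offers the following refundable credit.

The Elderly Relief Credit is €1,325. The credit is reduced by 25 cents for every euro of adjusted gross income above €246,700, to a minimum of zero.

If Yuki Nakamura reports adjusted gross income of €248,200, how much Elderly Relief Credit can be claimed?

€950

Elderly Relief Credit: 25% of the €1,500 excess over €246,700 is €375; credit = €1,325 − €375 = €950.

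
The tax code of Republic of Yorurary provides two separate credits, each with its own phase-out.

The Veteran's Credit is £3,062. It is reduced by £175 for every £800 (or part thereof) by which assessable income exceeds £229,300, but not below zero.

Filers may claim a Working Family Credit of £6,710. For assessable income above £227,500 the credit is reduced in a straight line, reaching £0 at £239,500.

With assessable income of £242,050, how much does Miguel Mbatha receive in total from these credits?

Veteran's Credit: income exceeds £229,300 by £12,750, which is 16 full-or-partial £800 increments; reduction = 16 × £175 = £2,800, leaving £262.
Working Family Credit: £242,050 is at or above £239,500, so the credit is £0.
Total: £262 + £0 = £262.

£262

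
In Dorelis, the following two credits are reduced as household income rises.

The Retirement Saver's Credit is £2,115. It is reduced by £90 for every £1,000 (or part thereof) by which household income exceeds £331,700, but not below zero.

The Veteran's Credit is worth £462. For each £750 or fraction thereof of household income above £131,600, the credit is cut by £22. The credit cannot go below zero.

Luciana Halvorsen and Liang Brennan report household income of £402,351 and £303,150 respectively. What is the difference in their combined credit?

Luciana (£402,351): Retirement Saver's Credit: income exceeds £331,700 by £70,651 → 71 increments × £90 = £6,390 ≥ base, so the credit is £0. Veteran's Credit: income exceeds £131,600 by £270,751 → 362 increments × £22 = £7,964 ≥ base, so the credit is £0. total £0 + £0 = £0
Liang (£303,150): Retirement Saver's Credit: £303,150 is at or below the £331,700 threshold, so the full £2,115 applies. Veteran's Credit: income exceeds £131,600 by £171,550 → 229 increments × £22 = £5,038 ≥ base, so the credit is £0. total £2,115 + £0 = £2,115
Difference: |£0 − £2,115| = £2,115.

£2,115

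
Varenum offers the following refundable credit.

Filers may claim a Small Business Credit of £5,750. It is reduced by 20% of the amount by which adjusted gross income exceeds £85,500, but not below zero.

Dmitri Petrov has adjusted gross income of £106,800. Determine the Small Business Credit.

£1,490

Small Business Credit: 20% of the £21,300 excess over £85,500 is £4,260; credit = £5,750 − £4,260 = £1,490.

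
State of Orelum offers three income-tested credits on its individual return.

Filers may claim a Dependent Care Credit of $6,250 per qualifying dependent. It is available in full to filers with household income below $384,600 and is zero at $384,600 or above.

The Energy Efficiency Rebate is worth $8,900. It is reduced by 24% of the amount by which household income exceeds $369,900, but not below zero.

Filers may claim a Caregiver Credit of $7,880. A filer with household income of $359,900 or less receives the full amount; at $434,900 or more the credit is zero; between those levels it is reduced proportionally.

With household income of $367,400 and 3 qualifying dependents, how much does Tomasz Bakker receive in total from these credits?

Dependent Care Credit: base = 3 × $6,250 = $18,750. $367,400 is below the $384,600 cutoff, so the full $18,750 applies.
Energy Efficiency Rebate: $367,400 is at or below the $369,900 threshold, so the full $8,900 applies.
Caregiver Credit: $367,400 is $7,500 into a $75,000 phase-out range, leaving 67,500/75,000 of the credit: $7,880 × 67,500/75,000 = $7,092.
Total: $18,750 + $8,900 + $7,092 = $34,742.

$34,742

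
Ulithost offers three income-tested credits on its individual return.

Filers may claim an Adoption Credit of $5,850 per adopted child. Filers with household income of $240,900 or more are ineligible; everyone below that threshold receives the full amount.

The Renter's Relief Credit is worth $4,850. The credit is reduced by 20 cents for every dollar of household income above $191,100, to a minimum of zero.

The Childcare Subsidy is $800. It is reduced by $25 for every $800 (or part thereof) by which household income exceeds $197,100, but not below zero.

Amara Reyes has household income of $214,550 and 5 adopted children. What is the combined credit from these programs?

$29,660

Adoption Credit: base = 5 × $5,850 = $29,250. $214,550 is below the $240,900 cutoff, so the full $29,250 applies.
Renter's Relief Credit: 20% of the $23,450 excess over $191,100 is $4,690; credit = $4,850 − $4,690 = $160.
Childcare Subsidy: income exceeds $197,100 by $17,450, which is 22 full-or-partial $800 increments; reduction = 22 × $25 = $550, leaving $250.
Total: $29,250 + $160 + $250 = $29,660.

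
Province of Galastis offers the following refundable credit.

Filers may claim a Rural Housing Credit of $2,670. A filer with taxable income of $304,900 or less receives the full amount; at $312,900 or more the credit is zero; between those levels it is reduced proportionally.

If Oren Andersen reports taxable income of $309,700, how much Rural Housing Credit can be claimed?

Rural Housing Credit: $309,700 is $4,800 into a $8,000 phase-out range, leaving 3,200/8,000 of the credit: $2,670 × 3,200/8,000 = $1,068.

$1,068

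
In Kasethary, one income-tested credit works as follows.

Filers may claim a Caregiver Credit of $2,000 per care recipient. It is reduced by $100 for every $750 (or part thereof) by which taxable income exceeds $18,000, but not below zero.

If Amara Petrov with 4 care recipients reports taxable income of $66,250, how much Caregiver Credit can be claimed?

Caregiver Credit: base = 4 × $2,000 = $8,000. income exceeds $18,000 by $48,250, which is 65 full-or-partial $750 increments; reduction = 65 × $100 = $6,500, leaving $1,500.

$1,500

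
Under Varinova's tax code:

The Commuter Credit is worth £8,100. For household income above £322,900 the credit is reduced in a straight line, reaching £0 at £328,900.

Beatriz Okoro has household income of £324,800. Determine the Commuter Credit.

Commuter Credit: £324,800 is £1,900 into a £6,000 phase-out range, leaving 4,100/6,000 of the credit: £8,100 × 4,100/6,000 = £5,535.

£5,535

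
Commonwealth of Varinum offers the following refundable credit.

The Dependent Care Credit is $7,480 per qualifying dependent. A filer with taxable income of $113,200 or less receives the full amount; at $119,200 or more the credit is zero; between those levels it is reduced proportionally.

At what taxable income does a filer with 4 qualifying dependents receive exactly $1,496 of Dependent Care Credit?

Full credit = 4 × $7,480 = $29,920.
$1,496 is 1,496/29,920 of the full $29,920, so 28,424/29,920 of the $6,000 range has been used: income = $113,200 + $6,000 × 28,424/29,920 = $118,900.

$118,900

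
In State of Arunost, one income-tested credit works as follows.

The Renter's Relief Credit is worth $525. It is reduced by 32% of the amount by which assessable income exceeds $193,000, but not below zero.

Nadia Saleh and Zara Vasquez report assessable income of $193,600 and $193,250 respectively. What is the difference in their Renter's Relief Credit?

Nadia ($193,600): Renter's Relief Credit: 32% of the $600 excess over $193,000 is $192; credit = $525 − $192 = $333.
Zara ($193,250): Renter's Relief Credit: 32% of the $250 excess over $193,000 is $80; credit = $525 − $80 = $445.
Difference: |$333 − $445| = $112.

$112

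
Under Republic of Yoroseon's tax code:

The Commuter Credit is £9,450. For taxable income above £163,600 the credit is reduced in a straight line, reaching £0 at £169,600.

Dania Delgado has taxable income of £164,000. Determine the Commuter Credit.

Commuter Credit: £164,000 is £400 into a £6,000 phase-out range, leaving 5,600/6,000 of the credit: £9,450 × 5,600/6,000 = £8,820.

£8,820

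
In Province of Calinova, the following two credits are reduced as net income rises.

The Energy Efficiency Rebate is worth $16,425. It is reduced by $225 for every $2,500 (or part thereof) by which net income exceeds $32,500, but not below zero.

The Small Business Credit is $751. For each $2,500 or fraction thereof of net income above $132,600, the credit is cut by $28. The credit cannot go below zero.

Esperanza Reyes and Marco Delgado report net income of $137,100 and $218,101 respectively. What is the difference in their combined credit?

Esperanza ($137,100): Energy Efficiency Rebate: income exceeds $32,500 by $104,600, which is 42 full-or-partial $2,500 increments; reduction = 42 × $225 = $9,450, leaving $6,975. Small Business Credit: income exceeds $132,600 by $4,500, which is 2 full-or-partial $2,500 increments; reduction = 2 × $28 = $56, leaving $695. total $6,975 + $695 = $7,670
Marco ($218,101): Energy Efficiency Rebate: income exceeds $32,500 by $185,601 → 75 increments × $225 = $16,875 ≥ base, so the credit is $0. Small Business Credit: income exceeds $132,600 by $85,501 → 35 increments × $28 = $980 ≥ base, so the credit is $0. total $0 + $0 = $0
Difference: |$7,670 − $0| = $7,670.

$7,670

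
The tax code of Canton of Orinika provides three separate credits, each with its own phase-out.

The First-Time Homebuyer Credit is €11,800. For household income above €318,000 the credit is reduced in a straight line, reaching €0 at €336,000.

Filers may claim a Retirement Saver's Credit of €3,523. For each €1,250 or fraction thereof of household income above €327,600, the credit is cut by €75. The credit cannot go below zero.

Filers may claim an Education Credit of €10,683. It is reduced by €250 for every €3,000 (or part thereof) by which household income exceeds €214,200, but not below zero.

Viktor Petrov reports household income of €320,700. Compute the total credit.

First-Time Homebuyer Credit: €320,700 is €2,700 into a €18,000 phase-out range, leaving 15,300/18,000 of the credit: €11,800 × 15,300/18,000 = €10,030.
Retirement Saver's Credit: €320,700 is at or below the €327,600 threshold, so the full €3,523 applies.
Education Credit: income exceeds €214,200 by €106,500, which is 36 full-or-partial €3,000 increments; reduction = 36 × €250 = €9,000, leaving €1,683.
Total: €10,030 + €3,523 + €1,683 = €15,236.

€15,236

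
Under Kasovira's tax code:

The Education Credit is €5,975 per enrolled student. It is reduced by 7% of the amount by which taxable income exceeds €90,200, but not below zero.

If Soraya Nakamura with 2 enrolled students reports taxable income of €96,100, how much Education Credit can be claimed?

Education Credit: base = 2 × €5,975 = €11,950. 7% of the €5,900 excess over €90,200 is €413; credit = €11,950 − €413 = €11,537.

€11,537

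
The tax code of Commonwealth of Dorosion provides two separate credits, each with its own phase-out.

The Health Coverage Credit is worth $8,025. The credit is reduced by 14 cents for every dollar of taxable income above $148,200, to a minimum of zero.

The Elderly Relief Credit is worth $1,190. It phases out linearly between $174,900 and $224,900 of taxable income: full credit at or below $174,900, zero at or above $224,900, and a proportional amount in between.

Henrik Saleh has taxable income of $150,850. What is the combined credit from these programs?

$8,844

Health Coverage Credit: 14% of the $2,650 excess over $148,200 is $371; credit = $8,025 − $371 = $7,654.
Elderly Relief Credit: $150,850 is at or below the $174,900 threshold, so the full $1,190 applies.
Total: $7,654 + $1,190 = $8,844.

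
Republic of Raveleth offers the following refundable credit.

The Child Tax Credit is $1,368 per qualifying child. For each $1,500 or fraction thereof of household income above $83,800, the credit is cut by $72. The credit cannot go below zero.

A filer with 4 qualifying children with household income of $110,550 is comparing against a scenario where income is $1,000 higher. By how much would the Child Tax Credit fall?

At $110,550 — base = 4 × $1,368 = $5,472. income exceeds $83,800 by $26,750, which is 18 full-or-partial $1,500 increments; reduction = 18 × $72 = $1,296, leaving $4,176.
At $111,550 — base = 4 × $1,368 = $5,472. income exceeds $83,800 by $27,750, which is 19 full-or-partial $1,500 increments; reduction = 19 × $72 = $1,368, leaving $4,104.
Lost: $4,176 − $4,104 = $72.

$72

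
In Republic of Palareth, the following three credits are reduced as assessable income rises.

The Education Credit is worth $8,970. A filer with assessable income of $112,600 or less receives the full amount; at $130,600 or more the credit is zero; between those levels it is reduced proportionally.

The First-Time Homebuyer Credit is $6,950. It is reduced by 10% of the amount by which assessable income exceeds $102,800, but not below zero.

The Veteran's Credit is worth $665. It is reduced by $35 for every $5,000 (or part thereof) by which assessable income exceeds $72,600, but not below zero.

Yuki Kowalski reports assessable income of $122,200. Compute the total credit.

Education Credit: $122,200 is $9,600 into a $18,000 phase-out range, leaving 8,400/18,000 of the credit: $8,970 × 8,400/18,000 = $4,186.
First-Time Homebuyer Credit: 10% of the $19,400 excess over $102,800 is $1,940; credit = $6,950 − $1,940 = $5,010.
Veteran's Credit: income exceeds $72,600 by $49,600, which is 10 full-or-partial $5,000 increments; reduction = 10 × $35 = $350, leaving $315.
Total: $4,186 + $5,010 + $315 = $9,511.

$9,511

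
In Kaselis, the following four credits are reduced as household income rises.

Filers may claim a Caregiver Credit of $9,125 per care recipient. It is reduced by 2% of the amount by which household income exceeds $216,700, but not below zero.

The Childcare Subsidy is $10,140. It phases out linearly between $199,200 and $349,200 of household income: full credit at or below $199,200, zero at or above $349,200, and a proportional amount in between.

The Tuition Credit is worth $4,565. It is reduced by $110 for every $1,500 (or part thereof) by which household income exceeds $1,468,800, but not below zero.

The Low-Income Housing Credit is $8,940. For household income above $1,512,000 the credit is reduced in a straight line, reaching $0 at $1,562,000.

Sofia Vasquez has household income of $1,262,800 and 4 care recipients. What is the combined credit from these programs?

Caregiver Credit: base = 4 × $9,125 = $36,500. 2% of the $1,046,100 excess over $216,700 is $20,922; credit = $36,500 − $20,922 = $15,578.
Childcare Subsidy: $1,262,800 is at or above $349,200, so the credit is $0.
Tuition Credit: $1,262,800 is at or below the $1,468,800 threshold, so the full $4,565 applies.
Low-Income Housing Credit: $1,262,800 is at or below the $1,512,000 threshold, so the full $8,940 applies.
Total: $15,578 + $0 + $4,565 + $8,940 = $29,083.

$29,083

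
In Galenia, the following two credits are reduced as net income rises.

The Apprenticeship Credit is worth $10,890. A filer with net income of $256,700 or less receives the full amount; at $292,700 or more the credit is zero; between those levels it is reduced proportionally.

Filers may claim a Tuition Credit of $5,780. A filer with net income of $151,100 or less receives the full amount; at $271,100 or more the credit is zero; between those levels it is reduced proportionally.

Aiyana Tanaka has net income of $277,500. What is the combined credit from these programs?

Apprenticeship Credit: $277,500 is $20,800 into a $36,000 phase-out range, leaving 15,200/36,000 of the credit: $10,890 × 15,200/36,000 = $4,598.
Tuition Credit: $277,500 is at or above $271,100, so the credit is $0.
Total: $4,598 + $0 = $4,598.

$4,598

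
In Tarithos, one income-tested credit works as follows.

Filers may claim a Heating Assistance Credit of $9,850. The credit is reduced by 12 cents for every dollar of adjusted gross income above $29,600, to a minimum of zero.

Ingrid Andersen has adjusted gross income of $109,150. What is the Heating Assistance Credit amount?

$304

Heating Assistance Credit: 12% of the $79,550 excess over $29,600 is $9,546; credit = $9,850 − $9,546 = $304.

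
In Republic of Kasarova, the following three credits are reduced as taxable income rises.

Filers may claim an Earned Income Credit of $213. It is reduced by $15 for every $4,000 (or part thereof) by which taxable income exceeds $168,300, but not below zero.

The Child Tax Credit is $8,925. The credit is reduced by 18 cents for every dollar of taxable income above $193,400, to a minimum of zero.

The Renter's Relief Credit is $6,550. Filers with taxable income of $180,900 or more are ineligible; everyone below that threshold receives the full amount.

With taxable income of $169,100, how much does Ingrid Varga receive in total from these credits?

Earned Income Credit: income exceeds $168,300 by $800, which is 1 full-or-partial $4,000 increment; reduction = 1 × $15 = $15, leaving $198.
Child Tax Credit: $169,100 is at or below the $193,400 threshold, so the full $8,925 applies.
Renter's Relief Credit: $169,100 is below the $180,900 cutoff, so the full $6,550 applies.
Total: $198 + $8,925 + $6,550 = $15,673.

$15,673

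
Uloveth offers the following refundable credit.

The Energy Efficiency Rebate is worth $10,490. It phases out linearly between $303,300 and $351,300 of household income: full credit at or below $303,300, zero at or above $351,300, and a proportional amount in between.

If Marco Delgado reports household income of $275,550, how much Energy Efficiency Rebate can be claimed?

$10,490

Energy Efficiency Rebate: $275,550 is at or below the $303,300 threshold, so the full $10,490 applies.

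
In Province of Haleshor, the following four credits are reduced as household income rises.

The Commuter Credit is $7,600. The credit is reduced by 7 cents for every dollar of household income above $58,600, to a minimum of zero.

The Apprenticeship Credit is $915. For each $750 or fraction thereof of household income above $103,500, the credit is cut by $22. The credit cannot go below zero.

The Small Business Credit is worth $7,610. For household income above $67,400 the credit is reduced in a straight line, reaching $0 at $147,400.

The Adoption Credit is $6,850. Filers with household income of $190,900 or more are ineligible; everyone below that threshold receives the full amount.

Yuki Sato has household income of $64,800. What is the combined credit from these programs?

Commuter Credit: 7% of the $6,200 excess over $58,600 is $434; credit = $7,600 − $434 = $7,166.
Apprenticeship Credit: $64,800 is at or below the $103,500 threshold, so the full $915 applies.
Small Business Credit: $64,800 is at or below the $67,400 threshold, so the full $7,610 applies.
Adoption Credit: $64,800 is below the $190,900 cutoff, so the full $6,850 applies.
Total: $7,166 + $915 + $7,610 + $6,850 = $22,541.

$22,541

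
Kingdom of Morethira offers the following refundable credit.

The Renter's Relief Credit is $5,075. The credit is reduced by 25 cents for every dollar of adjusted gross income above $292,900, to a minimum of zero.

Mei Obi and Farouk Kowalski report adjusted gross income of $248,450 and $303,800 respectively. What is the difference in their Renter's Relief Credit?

Mei ($248,450): Renter's Relief Credit: $248,450 is at or below the $292,900 threshold, so the full $5,075 applies.
Farouk ($303,800): Renter's Relief Credit: 25% of the $10,900 excess over $292,900 is $2,725; credit = $5,075 − $2,725 = $2,350.
Difference: |$5,075 − $2,350| = $2,725.

$2,725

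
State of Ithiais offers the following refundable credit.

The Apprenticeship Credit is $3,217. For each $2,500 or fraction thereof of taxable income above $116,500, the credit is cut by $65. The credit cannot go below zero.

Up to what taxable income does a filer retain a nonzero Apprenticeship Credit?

After 49 increments the reduction is 49 × $65 = $3,185, leaving $32; one more increment wipes it out. Increment 49 ends at excess 49 × $2,500 = $122,500, so the highest qualifying income is $116,500 + $122,500 = $239,000.

$239,000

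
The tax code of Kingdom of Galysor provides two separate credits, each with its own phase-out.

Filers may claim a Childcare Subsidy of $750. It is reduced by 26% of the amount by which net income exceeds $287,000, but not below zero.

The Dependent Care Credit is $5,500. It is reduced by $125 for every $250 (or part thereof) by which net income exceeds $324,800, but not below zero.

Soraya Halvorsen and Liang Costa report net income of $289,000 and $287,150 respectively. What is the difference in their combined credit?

$481

Soraya ($289,000): Childcare Subsidy: 26% of the $2,000 excess over $287,000 is $520; credit = $750 − $520 = $230. Dependent Care Credit: $289,000 is at or below the $324,800 threshold, so the full $5,500 applies. total $230 + $5,500 = $5,730
Liang ($287,150): Childcare Subsidy: 26% of the $150 excess over $287,000 is $39; credit = $750 − $39 = $711. Dependent Care Credit: $287,150 is at or below the $324,800 threshold, so the full $5,500 applies. total $711 + $5,500 = $6,211
Difference: |$5,730 − $6,211| = $481.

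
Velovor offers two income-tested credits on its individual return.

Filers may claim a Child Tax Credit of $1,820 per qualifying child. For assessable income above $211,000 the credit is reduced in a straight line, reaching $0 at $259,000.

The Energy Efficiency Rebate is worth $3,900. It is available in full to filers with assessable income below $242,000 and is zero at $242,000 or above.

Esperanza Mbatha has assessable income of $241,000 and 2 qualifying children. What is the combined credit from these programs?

Child Tax Credit: base = 2 × $1,820 = $3,640. $241,000 is $30,000 into a $48,000 phase-out range, leaving 18,000/48,000 of the credit: $3,640 × 18,000/48,000 = $1,365.
Energy Efficiency Rebate: $241,000 is below the $242,000 cutoff, so the full $3,900 applies.
Total: $1,365 + $3,900 = $5,265.

$5,265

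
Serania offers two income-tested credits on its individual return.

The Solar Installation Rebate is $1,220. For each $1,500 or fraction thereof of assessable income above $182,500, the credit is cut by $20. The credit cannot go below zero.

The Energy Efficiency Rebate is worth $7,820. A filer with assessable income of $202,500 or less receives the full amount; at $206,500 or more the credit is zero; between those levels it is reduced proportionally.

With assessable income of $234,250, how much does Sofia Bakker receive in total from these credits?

Solar Installation Rebate: income exceeds $182,500 by $51,750, which is 35 full-or-partial $1,500 increments; reduction = 35 × $20 = $700, leaving $520.
Energy Efficiency Rebate: $234,250 is at or above $206,500, so the credit is $0.
Total: $520 + $0 = $520.

$520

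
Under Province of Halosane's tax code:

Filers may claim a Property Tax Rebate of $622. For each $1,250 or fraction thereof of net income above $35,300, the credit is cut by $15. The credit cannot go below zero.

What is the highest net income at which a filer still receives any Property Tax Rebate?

$86,550

After 41 increments the reduction is 41 × $15 = $615, leaving $7; one more increment wipes it out. Increment 41 ends at excess 41 × $1,250 = $51,250, so the highest qualifying income is $35,300 + $51,250 = $86,550.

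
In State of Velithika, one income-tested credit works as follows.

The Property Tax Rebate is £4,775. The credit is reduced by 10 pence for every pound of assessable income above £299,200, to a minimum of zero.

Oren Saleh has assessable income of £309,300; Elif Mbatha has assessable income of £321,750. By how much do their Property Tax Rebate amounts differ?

£1,245

Oren (£309,300): Property Tax Rebate: 10% of the £10,100 excess over £299,200 is £1,010; credit = £4,775 − £1,010 = £3,765.
Elif (£321,750): Property Tax Rebate: 10% of the £22,550 excess over £299,200 is £2,255; credit = £4,775 − £2,255 = £2,520.
Difference: |£3,765 − £2,520| = £1,245.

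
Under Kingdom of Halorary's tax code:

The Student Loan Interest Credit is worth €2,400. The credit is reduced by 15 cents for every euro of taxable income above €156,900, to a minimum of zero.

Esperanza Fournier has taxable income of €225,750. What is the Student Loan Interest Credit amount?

Student Loan Interest Credit: 15% of the €68,850 excess over €156,900 is €10,327.50 ≥ base, so the credit is €0.

€0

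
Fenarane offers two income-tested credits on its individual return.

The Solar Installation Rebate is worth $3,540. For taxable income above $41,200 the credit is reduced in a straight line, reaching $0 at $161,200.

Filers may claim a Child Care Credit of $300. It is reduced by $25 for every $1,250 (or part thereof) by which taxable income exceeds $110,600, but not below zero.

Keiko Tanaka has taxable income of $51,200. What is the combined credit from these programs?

$3,545

Solar Installation Rebate: $51,200 is $10,000 into a $120,000 phase-out range, leaving 110,000/120,000 of the credit: $3,540 × 110,000/120,000 = $3,245.
Child Care Credit: $51,200 is at or below the $110,600 threshold, so the full $300 applies.
Total: $3,245 + $300 = $3,545.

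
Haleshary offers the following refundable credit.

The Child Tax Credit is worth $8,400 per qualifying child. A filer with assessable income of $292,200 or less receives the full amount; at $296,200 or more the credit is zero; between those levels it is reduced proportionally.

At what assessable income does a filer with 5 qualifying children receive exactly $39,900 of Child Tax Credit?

$292,400

Full credit = 5 × $8,400 = $42,000.
$39,900 is 39,900/42,000 of the full $42,000, so 2,100/42,000 of the $4,000 range has been used: income = $292,200 + $4,000 × 2,100/42,000 = $292,400.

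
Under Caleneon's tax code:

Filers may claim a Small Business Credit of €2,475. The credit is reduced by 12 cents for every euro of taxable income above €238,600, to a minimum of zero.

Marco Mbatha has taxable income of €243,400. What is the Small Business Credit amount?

Small Business Credit: 12% of the €4,800 excess over €238,600 is €576; credit = €2,475 − €576 = €1,899.

€1,899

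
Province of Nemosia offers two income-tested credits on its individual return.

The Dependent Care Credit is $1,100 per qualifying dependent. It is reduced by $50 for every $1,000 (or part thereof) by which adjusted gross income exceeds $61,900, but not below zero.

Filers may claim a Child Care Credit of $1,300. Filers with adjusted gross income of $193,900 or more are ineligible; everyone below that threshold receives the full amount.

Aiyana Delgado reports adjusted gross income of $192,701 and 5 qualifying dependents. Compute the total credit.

Dependent Care Credit: base = 5 × $1,100 = $5,500. income exceeds $61,900 by $130,801 → 131 increments × $50 = $6,550 ≥ base, so the credit is $0.
Child Care Credit: $192,701 is below the $193,900 cutoff, so the full $1,300 applies.
Total: $0 + $1,300 = $1,300.

$1,300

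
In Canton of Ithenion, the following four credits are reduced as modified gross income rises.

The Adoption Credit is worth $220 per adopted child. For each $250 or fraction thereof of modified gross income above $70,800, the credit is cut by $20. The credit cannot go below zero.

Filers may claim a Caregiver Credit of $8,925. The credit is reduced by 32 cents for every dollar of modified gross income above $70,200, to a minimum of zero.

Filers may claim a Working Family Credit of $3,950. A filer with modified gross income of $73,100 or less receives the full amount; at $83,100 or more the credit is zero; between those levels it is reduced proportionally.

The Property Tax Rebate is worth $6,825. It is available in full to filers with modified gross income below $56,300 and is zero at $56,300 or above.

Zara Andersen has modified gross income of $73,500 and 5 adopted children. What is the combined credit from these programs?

$12,541

Adoption Credit: base = 5 × $220 = $1,100. income exceeds $70,800 by $2,700, which is 11 full-or-partial $250 increments; reduction = 11 × $20 = $220, leaving $880.
Caregiver Credit: 32% of the $3,300 excess over $70,200 is $1,056; credit = $8,925 − $1,056 = $7,869.
Working Family Credit: $73,500 is $400 into a $10,000 phase-out range, leaving 9,600/10,000 of the credit: $3,950 × 9,600/10,000 = $3,792.
Property Tax Rebate: $73,500 meets or exceeds the $56,300 cutoff, so the credit is $0.
Total: $880 + $7,869 + $3,792 + $0 = $12,541.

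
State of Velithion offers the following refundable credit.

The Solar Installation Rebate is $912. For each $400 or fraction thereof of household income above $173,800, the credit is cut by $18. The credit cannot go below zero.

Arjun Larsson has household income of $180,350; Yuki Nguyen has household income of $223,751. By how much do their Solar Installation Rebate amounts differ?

$606

Arjun ($180,350): Solar Installation Rebate: income exceeds $173,800 by $6,550, which is 17 full-or-partial $400 increments; reduction = 17 × $18 = $306, leaving $606.
Yuki ($223,751): Solar Installation Rebate: income exceeds $173,800 by $49,951 → 125 increments × $18 = $2,250 ≥ base, so the credit is $0.
Difference: |$606 − $0| = $606.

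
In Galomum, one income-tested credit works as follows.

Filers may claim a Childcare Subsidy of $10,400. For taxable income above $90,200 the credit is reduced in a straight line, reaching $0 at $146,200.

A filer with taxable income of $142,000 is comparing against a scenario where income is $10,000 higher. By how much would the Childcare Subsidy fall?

$780

At $142,000 — $142,000 is $51,800 into a $56,000 phase-out range, leaving 4,200/56,000 of the credit: $10,400 × 4,200/56,000 = $780.
At $152,000 — $152,000 is at or above $146,200, so the credit is $0.
Lost: $780 − $0 = $780.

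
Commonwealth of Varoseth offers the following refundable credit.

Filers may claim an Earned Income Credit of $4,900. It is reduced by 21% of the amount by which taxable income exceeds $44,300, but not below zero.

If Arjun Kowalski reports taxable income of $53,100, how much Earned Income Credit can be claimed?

$3,052

Earned Income Credit: 21% of the $8,800 excess over $44,300 is $1,848; credit = $4,900 − $1,848 = $3,052.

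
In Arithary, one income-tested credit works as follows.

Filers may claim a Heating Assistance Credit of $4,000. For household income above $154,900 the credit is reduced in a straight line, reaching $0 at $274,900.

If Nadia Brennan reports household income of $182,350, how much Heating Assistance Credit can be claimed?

$3,085

Heating Assistance Credit: $182,350 is $27,450 into a $120,000 phase-out range, leaving 92,550/120,000 of the credit: $4,000 × 92,550/120,000 = $3,085.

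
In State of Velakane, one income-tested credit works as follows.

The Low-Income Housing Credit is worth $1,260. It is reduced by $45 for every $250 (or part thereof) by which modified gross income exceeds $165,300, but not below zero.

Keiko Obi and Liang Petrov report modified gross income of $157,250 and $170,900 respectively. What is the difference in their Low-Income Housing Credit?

$1,035

Keiko ($157,250): Low-Income Housing Credit: $157,250 is at or below the $165,300 threshold, so the full $1,260 applies.
Liang ($170,900): Low-Income Housing Credit: income exceeds $165,300 by $5,600, which is 23 full-or-partial $250 increments; reduction = 23 × $45 = $1,035, leaving $225.
Difference: |$1,260 − $225| = $1,035.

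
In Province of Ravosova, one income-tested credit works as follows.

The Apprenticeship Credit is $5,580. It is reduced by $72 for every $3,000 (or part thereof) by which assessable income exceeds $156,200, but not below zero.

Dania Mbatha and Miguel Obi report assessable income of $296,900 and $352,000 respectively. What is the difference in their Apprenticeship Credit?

Dania ($296,900): Apprenticeship Credit: income exceeds $156,200 by $140,700, which is 47 full-or-partial $3,000 increments; reduction = 47 × $72 = $3,384, leaving $2,196.
Miguel ($352,000): Apprenticeship Credit: income exceeds $156,200 by $195,800, which is 66 full-or-partial $3,000 increments; reduction = 66 × $72 = $4,752, leaving $828.
Difference: |$2,196 − $828| = $1,368.

$1,368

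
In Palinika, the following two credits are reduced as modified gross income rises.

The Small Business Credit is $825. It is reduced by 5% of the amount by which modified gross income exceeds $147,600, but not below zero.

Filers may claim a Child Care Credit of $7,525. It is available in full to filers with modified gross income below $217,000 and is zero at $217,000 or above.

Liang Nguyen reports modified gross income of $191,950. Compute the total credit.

Small Business Credit: 5% of the $44,350 excess over $147,600 is $2,217.50 ≥ base, so the credit is $0.
Child Care Credit: $191,950 is below the $217,000 cutoff, so the full $7,525 applies.
Total: $0 + $7,525 = $7,525.

$7,525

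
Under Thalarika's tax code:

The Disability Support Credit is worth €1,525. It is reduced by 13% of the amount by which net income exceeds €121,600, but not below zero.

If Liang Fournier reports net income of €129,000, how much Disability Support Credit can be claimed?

Disability Support Credit: 13% of the €7,400 excess over €121,600 is €962; credit = €1,525 − €962 = €563.

€563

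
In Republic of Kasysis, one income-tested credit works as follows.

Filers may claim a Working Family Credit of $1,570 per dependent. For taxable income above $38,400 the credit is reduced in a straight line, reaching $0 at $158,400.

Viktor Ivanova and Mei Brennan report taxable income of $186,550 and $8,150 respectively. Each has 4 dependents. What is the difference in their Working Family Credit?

$6,280

Viktor ($186,550): Working Family Credit: base = 4 × $1,570 = $6,280. $186,550 is at or above $158,400, so the credit is $0.
Mei ($8,150): Working Family Credit: base = 4 × $1,570 = $6,280. $8,150 is at or below the $38,400 threshold, so the full $6,280 applies.
Difference: |$0 − $6,280| = $6,280.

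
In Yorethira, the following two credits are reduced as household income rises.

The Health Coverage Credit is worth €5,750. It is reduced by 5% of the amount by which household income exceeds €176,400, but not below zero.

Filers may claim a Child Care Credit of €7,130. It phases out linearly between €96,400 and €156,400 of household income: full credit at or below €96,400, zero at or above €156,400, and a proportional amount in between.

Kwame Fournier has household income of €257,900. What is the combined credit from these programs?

€1,675

Health Coverage Credit: 5% of the €81,500 excess over €176,400 is €4,075; credit = €5,750 − €4,075 = €1,675.
Child Care Credit: €257,900 is at or above €156,400, so the credit is €0.
Total: €1,675 + €0 = €1,675.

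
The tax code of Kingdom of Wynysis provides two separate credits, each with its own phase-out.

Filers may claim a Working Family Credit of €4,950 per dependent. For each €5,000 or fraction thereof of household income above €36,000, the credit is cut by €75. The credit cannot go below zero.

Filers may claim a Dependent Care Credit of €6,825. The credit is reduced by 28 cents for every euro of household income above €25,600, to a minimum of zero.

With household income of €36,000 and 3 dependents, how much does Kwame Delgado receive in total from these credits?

€18,763

Working Family Credit: base = 3 × €4,950 = €14,850. €36,000 is at or below the €36,000 threshold, so the full €14,850 applies.
Dependent Care Credit: 28% of the €10,400 excess over €25,600 is €2,912; credit = €6,825 − €2,912 = €3,913.
Total: €14,850 + €3,913 = €18,763.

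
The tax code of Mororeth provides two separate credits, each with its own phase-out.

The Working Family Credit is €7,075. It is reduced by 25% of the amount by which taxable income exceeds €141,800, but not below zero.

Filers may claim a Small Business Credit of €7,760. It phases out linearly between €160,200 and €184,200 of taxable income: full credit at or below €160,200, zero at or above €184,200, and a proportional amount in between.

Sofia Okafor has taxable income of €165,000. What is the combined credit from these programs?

€7,483

Working Family Credit: 25% of the €23,200 excess over €141,800 is €5,800; credit = €7,075 − €5,800 = €1,275.
Small Business Credit: €165,000 is €4,800 into a €24,000 phase-out range, leaving 19,200/24,000 of the credit: €7,760 × 19,200/24,000 = €6,208.
Total: €1,275 + €6,208 = €7,483.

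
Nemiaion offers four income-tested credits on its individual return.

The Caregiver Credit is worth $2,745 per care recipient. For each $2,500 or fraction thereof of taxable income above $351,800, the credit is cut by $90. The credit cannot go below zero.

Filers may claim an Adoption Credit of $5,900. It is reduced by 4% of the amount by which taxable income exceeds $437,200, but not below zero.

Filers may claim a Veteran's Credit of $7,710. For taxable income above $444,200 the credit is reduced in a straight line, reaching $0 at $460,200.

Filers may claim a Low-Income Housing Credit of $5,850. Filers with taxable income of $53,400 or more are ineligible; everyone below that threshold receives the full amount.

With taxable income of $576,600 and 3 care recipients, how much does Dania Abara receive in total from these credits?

$459

Caregiver Credit: base = 3 × $2,745 = $8,235. income exceeds $351,800 by $224,800, which is 90 full-or-partial $2,500 increments; reduction = 90 × $90 = $8,100, leaving $135.
Adoption Credit: 4% of the $139,400 excess over $437,200 is $5,576; credit = $5,900 − $5,576 = $324.
Veteran's Credit: $576,600 is at or above $460,200, so the credit is $0.
Low-Income Housing Credit: $576,600 meets or exceeds the $53,400 cutoff, so the credit is $0.
Total: $135 + $324 + $0 + $0 = $459.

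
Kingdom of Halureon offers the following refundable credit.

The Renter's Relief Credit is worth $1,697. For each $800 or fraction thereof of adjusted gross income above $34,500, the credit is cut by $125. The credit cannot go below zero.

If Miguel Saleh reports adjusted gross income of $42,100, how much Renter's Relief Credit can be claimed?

$447

Renter's Relief Credit: income exceeds $34,500 by $7,600, which is 10 full-or-partial $800 increments; reduction = 10 × $125 = $1,250, leaving $447.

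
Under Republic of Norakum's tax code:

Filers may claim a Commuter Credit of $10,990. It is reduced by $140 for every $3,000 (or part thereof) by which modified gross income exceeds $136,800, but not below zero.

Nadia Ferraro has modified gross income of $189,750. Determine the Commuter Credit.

$8,470

Commuter Credit: income exceeds $136,800 by $52,950, which is 18 full-or-partial $3,000 increments; reduction = 18 × $140 = $2,520, leaving $8,470.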